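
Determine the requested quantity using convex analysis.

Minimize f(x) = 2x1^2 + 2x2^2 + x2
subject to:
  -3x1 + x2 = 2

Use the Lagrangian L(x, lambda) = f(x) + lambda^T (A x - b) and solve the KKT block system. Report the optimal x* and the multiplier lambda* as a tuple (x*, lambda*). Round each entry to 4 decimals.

Form the Lagrangian:
  L(x, lambda) = (1/2) x^T Q x + c^T x + lambda^T (A x - b)
Stationarity (grad_x L = 0): Q x + c + A^T lambda = 0.
Primal feasibility: A x = b.

This gives the KKT block system:
  [ Q   A^T ] [ x     ]   [-c ]
  [ A    0  ] [ lambda ] = [ b ]

Solving the linear system:
  x*      = (-0.675, -0.025)
  lambda* = (-0.9)
  f(x*)   = 0.8875

x* = (-0.675, -0.025), lambda* = (-0.9)


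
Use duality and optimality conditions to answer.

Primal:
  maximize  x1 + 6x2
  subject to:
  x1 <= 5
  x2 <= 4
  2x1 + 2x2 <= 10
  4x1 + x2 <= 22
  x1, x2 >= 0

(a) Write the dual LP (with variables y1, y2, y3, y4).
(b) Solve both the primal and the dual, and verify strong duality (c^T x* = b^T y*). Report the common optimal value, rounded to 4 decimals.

The standard primal-dual pair for 'max c^T x s.t. A x <= b, x >= 0' is:
  Dual:  min b^T y  s.t.  A^T y >= c,  y >= 0.

So the dual LP is:
  minimize  5y1 + 4y2 + 10y3 + 22y4
  subject to:
    y1 + 2y3 + 4y4 >= 1
    y2 + 2y3 + y4 >= 6
    y1, y2, y3, y4 >= 0

Solving the primal: x* = (1, 4).
  primal value c^T x* = 25.
Solving the dual: y* = (0, 5, 0.5, 0).
  dual value b^T y* = 25.
Strong duality: c^T x* = b^T y*. Confirmed.

25


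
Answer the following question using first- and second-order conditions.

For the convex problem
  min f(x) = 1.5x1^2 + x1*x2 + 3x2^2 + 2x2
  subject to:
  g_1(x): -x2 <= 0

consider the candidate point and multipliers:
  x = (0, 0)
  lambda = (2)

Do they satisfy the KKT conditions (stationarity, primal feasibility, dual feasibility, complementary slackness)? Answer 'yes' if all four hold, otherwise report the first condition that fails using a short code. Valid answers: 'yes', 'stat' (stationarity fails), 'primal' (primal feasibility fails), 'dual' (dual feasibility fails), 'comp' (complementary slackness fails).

Gradient of f: grad f(x) = Q x + c = (0, 2)
Constraint values g_i(x) = a_i^T x - b_i:
  g_1((0, 0)) = 0
Stationarity residual: grad f(x) + sum_i lambda_i a_i = (0, 0)
  -> stationarity OK
Primal feasibility (all g_i <= 0): OK
Dual feasibility (all lambda_i >= 0): OK
Complementary slackness (lambda_i * g_i(x) = 0 for all i): OK

Verdict: yes, KKT holds.

yes


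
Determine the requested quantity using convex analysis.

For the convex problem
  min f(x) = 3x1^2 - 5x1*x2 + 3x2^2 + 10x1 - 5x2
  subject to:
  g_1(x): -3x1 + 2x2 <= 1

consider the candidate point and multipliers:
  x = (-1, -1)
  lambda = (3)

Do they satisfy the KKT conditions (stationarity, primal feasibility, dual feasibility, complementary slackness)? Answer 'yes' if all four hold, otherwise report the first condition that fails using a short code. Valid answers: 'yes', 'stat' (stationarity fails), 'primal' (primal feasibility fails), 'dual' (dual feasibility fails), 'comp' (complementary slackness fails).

Gradient of f: grad f(x) = Q x + c = (9, -6)
Constraint values g_i(x) = a_i^T x - b_i:
  g_1((-1, -1)) = 0
Stationarity residual: grad f(x) + sum_i lambda_i a_i = (0, 0)
  -> stationarity OK
Primal feasibility (all g_i <= 0): OK
Dual feasibility (all lambda_i >= 0): OK
Complementary slackness (lambda_i * g_i(x) = 0 for all i): OK

Verdict: yes, KKT holds.

yes


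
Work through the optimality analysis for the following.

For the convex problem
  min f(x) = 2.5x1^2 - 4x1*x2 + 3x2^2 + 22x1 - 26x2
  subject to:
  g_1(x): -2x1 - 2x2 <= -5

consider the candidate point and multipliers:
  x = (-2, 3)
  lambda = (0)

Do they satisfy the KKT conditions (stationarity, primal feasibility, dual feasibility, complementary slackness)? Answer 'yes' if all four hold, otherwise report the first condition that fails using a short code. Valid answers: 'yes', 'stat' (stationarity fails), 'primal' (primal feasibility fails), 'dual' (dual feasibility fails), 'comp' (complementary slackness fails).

Gradient of f: grad f(x) = Q x + c = (0, 0)
Constraint values g_i(x) = a_i^T x - b_i:
  g_1((-2, 3)) = 3
Stationarity residual: grad f(x) + sum_i lambda_i a_i = (0, 0)
  -> stationarity OK
Primal feasibility (all g_i <= 0): FAILS
Dual feasibility (all lambda_i >= 0): OK
Complementary slackness (lambda_i * g_i(x) = 0 for all i): OK

Verdict: the first failing condition is primal_feasibility -> primal.

primal


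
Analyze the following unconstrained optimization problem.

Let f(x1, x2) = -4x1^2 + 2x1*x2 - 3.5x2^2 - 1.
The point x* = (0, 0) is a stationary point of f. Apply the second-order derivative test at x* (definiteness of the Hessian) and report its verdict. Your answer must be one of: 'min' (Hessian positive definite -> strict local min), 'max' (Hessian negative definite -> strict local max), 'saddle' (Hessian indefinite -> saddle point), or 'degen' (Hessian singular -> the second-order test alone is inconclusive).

Compute the Hessian H = grad^2 f:
  H = [[-8, 2], [2, -7]]
Verify stationarity: grad f(x*) = H x* + g = (0, 0).
Eigenvalues of H: -9.5616, -5.4384.
Both eigenvalues < 0, so H is negative definite -> x* is a strict local max.

max


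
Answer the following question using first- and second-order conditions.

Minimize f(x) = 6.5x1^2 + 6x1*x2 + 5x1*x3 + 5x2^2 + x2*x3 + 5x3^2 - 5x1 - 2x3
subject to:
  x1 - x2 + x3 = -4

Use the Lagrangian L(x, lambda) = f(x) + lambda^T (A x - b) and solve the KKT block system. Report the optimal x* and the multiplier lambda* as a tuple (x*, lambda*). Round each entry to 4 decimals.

Form the Lagrangian:
  L(x, lambda) = (1/2) x^T Q x + c^T x + lambda^T (A x - b)
Stationarity (grad_x L = 0): Q x + c + A^T lambda = 0.
Primal feasibility: A x = b.

This gives the KKT block system:
  [ Q   A^T ] [ x     ]   [-c ]
  [ A    0  ] [ lambda ] = [ b ]

Solving the linear system:
  x*      = (-1.3077, 2.0909, -0.6014)
  lambda* = (12.4615)
  f(x*)   = 28.7937

x* = (-1.3077, 2.0909, -0.6014), lambda* = (12.4615)


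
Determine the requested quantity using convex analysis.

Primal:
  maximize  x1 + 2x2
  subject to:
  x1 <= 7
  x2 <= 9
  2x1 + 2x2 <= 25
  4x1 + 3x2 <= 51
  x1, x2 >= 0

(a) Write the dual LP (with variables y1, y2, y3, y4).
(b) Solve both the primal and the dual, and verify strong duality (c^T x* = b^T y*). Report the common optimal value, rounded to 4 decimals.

The standard primal-dual pair for 'max c^T x s.t. A x <= b, x >= 0' is:
  Dual:  min b^T y  s.t.  A^T y >= c,  y >= 0.

So the dual LP is:
  minimize  7y1 + 9y2 + 25y3 + 51y4
  subject to:
    y1 + 2y3 + 4y4 >= 1
    y2 + 2y3 + 3y4 >= 2
    y1, y2, y3, y4 >= 0

Solving the primal: x* = (3.5, 9).
  primal value c^T x* = 21.5.
Solving the dual: y* = (0, 1, 0.5, 0).
  dual value b^T y* = 21.5.
Strong duality: c^T x* = b^T y*. Confirmed.

21.5


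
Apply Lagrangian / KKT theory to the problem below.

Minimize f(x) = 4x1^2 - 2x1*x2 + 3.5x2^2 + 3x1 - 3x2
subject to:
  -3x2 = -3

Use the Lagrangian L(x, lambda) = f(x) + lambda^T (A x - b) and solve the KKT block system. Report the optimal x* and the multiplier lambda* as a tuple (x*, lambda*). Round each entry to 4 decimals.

Form the Lagrangian:
  L(x, lambda) = (1/2) x^T Q x + c^T x + lambda^T (A x - b)
Stationarity (grad_x L = 0): Q x + c + A^T lambda = 0.
Primal feasibility: A x = b.

This gives the KKT block system:
  [ Q   A^T ] [ x     ]   [-c ]
  [ A    0  ] [ lambda ] = [ b ]

Solving the linear system:
  x*      = (-0.125, 1)
  lambda* = (1.4167)
  f(x*)   = 0.4375

x* = (-0.125, 1), lambda* = (1.4167)


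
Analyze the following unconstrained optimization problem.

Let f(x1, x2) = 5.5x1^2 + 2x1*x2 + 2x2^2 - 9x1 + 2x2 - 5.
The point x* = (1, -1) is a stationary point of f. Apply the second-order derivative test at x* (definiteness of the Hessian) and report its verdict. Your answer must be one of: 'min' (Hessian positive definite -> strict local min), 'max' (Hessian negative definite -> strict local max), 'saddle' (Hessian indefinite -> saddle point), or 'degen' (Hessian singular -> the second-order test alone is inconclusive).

Compute the Hessian H = grad^2 f:
  H = [[11, 2], [2, 4]]
Verify stationarity: grad f(x*) = H x* + g = (0, 0).
Eigenvalues of H: 3.4689, 11.5311.
Both eigenvalues > 0, so H is positive definite -> x* is a strict local min.

min


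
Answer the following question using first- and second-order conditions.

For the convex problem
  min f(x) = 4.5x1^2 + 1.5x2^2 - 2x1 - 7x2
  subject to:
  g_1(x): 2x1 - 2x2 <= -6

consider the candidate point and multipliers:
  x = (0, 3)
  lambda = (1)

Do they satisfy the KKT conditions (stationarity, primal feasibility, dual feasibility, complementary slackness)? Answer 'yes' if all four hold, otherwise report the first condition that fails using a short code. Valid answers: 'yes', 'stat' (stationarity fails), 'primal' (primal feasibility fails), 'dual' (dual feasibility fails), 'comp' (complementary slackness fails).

Gradient of f: grad f(x) = Q x + c = (-2, 2)
Constraint values g_i(x) = a_i^T x - b_i:
  g_1((0, 3)) = 0
Stationarity residual: grad f(x) + sum_i lambda_i a_i = (0, 0)
  -> stationarity OK
Primal feasibility (all g_i <= 0): OK
Dual feasibility (all lambda_i >= 0): OK
Complementary slackness (lambda_i * g_i(x) = 0 for all i): OK

Verdict: yes, KKT holds.

yes


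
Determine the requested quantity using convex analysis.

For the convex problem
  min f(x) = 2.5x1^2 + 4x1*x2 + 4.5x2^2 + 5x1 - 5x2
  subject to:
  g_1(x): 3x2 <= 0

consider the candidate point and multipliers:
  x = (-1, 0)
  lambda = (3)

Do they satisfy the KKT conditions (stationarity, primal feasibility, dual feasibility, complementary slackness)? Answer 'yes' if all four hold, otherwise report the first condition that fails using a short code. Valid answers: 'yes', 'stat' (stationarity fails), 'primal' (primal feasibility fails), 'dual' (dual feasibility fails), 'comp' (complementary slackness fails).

Gradient of f: grad f(x) = Q x + c = (0, -9)
Constraint values g_i(x) = a_i^T x - b_i:
  g_1((-1, 0)) = 0
Stationarity residual: grad f(x) + sum_i lambda_i a_i = (0, 0)
  -> stationarity OK
Primal feasibility (all g_i <= 0): OK
Dual feasibility (all lambda_i >= 0): OK
Complementary slackness (lambda_i * g_i(x) = 0 for all i): OK

Verdict: yes, KKT holds.

yes


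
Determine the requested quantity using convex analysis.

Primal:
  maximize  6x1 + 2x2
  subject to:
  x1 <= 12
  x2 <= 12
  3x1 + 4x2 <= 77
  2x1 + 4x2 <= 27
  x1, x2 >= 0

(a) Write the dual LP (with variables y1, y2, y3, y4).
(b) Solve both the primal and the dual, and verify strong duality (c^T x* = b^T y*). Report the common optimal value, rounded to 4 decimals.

The standard primal-dual pair for 'max c^T x s.t. A x <= b, x >= 0' is:
  Dual:  min b^T y  s.t.  A^T y >= c,  y >= 0.

So the dual LP is:
  minimize  12y1 + 12y2 + 77y3 + 27y4
  subject to:
    y1 + 3y3 + 2y4 >= 6
    y2 + 4y3 + 4y4 >= 2
    y1, y2, y3, y4 >= 0

Solving the primal: x* = (12, 0.75).
  primal value c^T x* = 73.5.
Solving the dual: y* = (5, 0, 0, 0.5).
  dual value b^T y* = 73.5.
Strong duality: c^T x* = b^T y*. Confirmed.

73.5


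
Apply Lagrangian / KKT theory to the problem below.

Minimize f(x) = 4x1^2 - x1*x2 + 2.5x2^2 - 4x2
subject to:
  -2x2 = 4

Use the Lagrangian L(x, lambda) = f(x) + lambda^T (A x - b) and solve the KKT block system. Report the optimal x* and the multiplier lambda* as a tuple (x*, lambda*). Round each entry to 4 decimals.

Form the Lagrangian:
  L(x, lambda) = (1/2) x^T Q x + c^T x + lambda^T (A x - b)
Stationarity (grad_x L = 0): Q x + c + A^T lambda = 0.
Primal feasibility: A x = b.

This gives the KKT block system:
  [ Q   A^T ] [ x     ]   [-c ]
  [ A    0  ] [ lambda ] = [ b ]

Solving the linear system:
  x*      = (-0.25, -2)
  lambda* = (-6.875)
  f(x*)   = 17.75

x* = (-0.25, -2), lambda* = (-6.875)


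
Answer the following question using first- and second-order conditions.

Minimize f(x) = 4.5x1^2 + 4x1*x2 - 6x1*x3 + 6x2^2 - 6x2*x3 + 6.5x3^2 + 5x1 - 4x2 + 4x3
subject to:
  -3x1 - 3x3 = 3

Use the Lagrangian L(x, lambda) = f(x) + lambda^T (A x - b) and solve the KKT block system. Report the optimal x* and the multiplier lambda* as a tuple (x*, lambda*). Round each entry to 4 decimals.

Form the Lagrangian:
  L(x, lambda) = (1/2) x^T Q x + c^T x + lambda^T (A x - b)
Stationarity (grad_x L = 0): Q x + c + A^T lambda = 0.
Primal feasibility: A x = b.

This gives the KKT block system:
  [ Q   A^T ] [ x     ]   [-c ]
  [ A    0  ] [ lambda ] = [ b ]

Solving the linear system:
  x*      = (-0.7143, 0.4286, -0.2857)
  lambda* = (0.6667)
  f(x*)   = -4.2143

x* = (-0.7143, 0.4286, -0.2857), lambda* = (0.6667)


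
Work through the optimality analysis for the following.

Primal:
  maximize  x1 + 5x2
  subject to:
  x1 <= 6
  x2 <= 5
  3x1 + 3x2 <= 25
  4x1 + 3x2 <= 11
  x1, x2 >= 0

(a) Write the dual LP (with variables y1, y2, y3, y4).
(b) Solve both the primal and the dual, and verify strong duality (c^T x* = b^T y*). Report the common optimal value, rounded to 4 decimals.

The standard primal-dual pair for 'max c^T x s.t. A x <= b, x >= 0' is:
  Dual:  min b^T y  s.t.  A^T y >= c,  y >= 0.

So the dual LP is:
  minimize  6y1 + 5y2 + 25y3 + 11y4
  subject to:
    y1 + 3y3 + 4y4 >= 1
    y2 + 3y3 + 3y4 >= 5
    y1, y2, y3, y4 >= 0

Solving the primal: x* = (0, 3.6667).
  primal value c^T x* = 18.3333.
Solving the dual: y* = (0, 0, 0, 1.6667).
  dual value b^T y* = 18.3333.
Strong duality: c^T x* = b^T y*. Confirmed.

18.3333


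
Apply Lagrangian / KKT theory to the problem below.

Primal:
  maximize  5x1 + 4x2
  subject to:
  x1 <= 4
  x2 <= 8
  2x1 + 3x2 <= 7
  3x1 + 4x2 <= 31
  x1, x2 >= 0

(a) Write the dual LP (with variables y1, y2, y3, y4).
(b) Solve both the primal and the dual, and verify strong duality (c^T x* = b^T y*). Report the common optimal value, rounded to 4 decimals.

The standard primal-dual pair for 'max c^T x s.t. A x <= b, x >= 0' is:
  Dual:  min b^T y  s.t.  A^T y >= c,  y >= 0.

So the dual LP is:
  minimize  4y1 + 8y2 + 7y3 + 31y4
  subject to:
    y1 + 2y3 + 3y4 >= 5
    y2 + 3y3 + 4y4 >= 4
    y1, y2, y3, y4 >= 0

Solving the primal: x* = (3.5, 0).
  primal value c^T x* = 17.5.
Solving the dual: y* = (0, 0, 2.5, 0).
  dual value b^T y* = 17.5.
Strong duality: c^T x* = b^T y*. Confirmed.

17.5


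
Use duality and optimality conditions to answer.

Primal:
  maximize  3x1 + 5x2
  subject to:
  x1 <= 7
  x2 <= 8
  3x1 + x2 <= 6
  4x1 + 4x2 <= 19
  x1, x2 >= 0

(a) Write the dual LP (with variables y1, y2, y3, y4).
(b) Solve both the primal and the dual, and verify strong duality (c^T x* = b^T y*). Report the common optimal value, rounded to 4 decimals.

The standard primal-dual pair for 'max c^T x s.t. A x <= b, x >= 0' is:
  Dual:  min b^T y  s.t.  A^T y >= c,  y >= 0.

So the dual LP is:
  minimize  7y1 + 8y2 + 6y3 + 19y4
  subject to:
    y1 + 3y3 + 4y4 >= 3
    y2 + y3 + 4y4 >= 5
    y1, y2, y3, y4 >= 0

Solving the primal: x* = (0, 4.75).
  primal value c^T x* = 23.75.
Solving the dual: y* = (0, 0, 0, 1.25).
  dual value b^T y* = 23.75.
Strong duality: c^T x* = b^T y*. Confirmed.

23.75


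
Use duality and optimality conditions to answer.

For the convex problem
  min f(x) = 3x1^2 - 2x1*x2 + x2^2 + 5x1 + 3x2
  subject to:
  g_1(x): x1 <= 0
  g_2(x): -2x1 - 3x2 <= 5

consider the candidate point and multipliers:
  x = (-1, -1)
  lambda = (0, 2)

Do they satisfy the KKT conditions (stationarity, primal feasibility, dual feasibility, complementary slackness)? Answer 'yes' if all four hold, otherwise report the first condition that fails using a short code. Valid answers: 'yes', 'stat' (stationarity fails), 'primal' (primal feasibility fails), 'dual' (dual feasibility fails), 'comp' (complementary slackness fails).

Gradient of f: grad f(x) = Q x + c = (1, 3)
Constraint values g_i(x) = a_i^T x - b_i:
  g_1((-1, -1)) = -1
  g_2((-1, -1)) = 0
Stationarity residual: grad f(x) + sum_i lambda_i a_i = (-3, -3)
  -> stationarity FAILS
Primal feasibility (all g_i <= 0): OK
Dual feasibility (all lambda_i >= 0): OK
Complementary slackness (lambda_i * g_i(x) = 0 for all i): OK

Verdict: the first failing condition is stationarity -> stat.

stat


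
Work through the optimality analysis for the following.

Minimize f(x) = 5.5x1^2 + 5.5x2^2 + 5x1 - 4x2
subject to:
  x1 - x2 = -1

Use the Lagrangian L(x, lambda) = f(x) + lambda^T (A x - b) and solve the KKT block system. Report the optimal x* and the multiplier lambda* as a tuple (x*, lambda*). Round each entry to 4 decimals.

Form the Lagrangian:
  L(x, lambda) = (1/2) x^T Q x + c^T x + lambda^T (A x - b)
Stationarity (grad_x L = 0): Q x + c + A^T lambda = 0.
Primal feasibility: A x = b.

This gives the KKT block system:
  [ Q   A^T ] [ x     ]   [-c ]
  [ A    0  ] [ lambda ] = [ b ]

Solving the linear system:
  x*      = (-0.5455, 0.4545)
  lambda* = (1)
  f(x*)   = -1.7727

x* = (-0.5455, 0.4545), lambda* = (1)


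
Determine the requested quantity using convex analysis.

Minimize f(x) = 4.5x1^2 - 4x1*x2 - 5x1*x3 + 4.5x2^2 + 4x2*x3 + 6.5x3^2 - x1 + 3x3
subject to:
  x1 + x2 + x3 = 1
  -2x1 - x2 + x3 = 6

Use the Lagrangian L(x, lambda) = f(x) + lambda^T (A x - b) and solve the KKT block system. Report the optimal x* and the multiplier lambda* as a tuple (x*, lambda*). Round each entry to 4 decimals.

Form the Lagrangian:
  L(x, lambda) = (1/2) x^T Q x + c^T x + lambda^T (A x - b)
Stationarity (grad_x L = 0): Q x + c + A^T lambda = 0.
Primal feasibility: A x = b.

This gives the KKT block system:
  [ Q   A^T ] [ x     ]   [-c ]
  [ A    0  ] [ lambda ] = [ b ]

Solving the linear system:
  x*      = (-0.7015, -1.4478, 3.1493)
  lambda* = (-22.0149, -19.6418)
  f(x*)   = 75.0075

x* = (-0.7015, -1.4478, 3.1493), lambda* = (-22.0149, -19.6418)


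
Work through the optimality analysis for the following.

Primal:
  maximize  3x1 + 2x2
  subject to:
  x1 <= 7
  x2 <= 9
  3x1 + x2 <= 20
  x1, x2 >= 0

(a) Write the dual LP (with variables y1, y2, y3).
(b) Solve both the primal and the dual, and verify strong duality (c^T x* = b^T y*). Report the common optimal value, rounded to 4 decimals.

The standard primal-dual pair for 'max c^T x s.t. A x <= b, x >= 0' is:
  Dual:  min b^T y  s.t.  A^T y >= c,  y >= 0.

So the dual LP is:
  minimize  7y1 + 9y2 + 20y3
  subject to:
    y1 + 3y3 >= 3
    y2 + y3 >= 2
    y1, y2, y3 >= 0

Solving the primal: x* = (3.6667, 9).
  primal value c^T x* = 29.
Solving the dual: y* = (0, 1, 1).
  dual value b^T y* = 29.
Strong duality: c^T x* = b^T y*. Confirmed.

29


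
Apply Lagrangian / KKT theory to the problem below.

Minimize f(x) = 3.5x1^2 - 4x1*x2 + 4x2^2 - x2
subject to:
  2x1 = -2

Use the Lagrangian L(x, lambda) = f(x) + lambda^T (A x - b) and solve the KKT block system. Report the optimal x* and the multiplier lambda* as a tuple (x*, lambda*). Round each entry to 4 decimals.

Form the Lagrangian:
  L(x, lambda) = (1/2) x^T Q x + c^T x + lambda^T (A x - b)
Stationarity (grad_x L = 0): Q x + c + A^T lambda = 0.
Primal feasibility: A x = b.

This gives the KKT block system:
  [ Q   A^T ] [ x     ]   [-c ]
  [ A    0  ] [ lambda ] = [ b ]

Solving the linear system:
  x*      = (-1, -0.375)
  lambda* = (2.75)
  f(x*)   = 2.9375

x* = (-1, -0.375), lambda* = (2.75)


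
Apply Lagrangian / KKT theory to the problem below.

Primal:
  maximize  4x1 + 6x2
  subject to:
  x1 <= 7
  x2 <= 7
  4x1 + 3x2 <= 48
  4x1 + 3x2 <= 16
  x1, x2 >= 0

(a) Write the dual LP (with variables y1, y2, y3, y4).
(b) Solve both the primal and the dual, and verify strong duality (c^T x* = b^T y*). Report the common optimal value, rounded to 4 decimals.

The standard primal-dual pair for 'max c^T x s.t. A x <= b, x >= 0' is:
  Dual:  min b^T y  s.t.  A^T y >= c,  y >= 0.

So the dual LP is:
  minimize  7y1 + 7y2 + 48y3 + 16y4
  subject to:
    y1 + 4y3 + 4y4 >= 4
    y2 + 3y3 + 3y4 >= 6
    y1, y2, y3, y4 >= 0

Solving the primal: x* = (0, 5.3333).
  primal value c^T x* = 32.
Solving the dual: y* = (0, 0, 0, 2).
  dual value b^T y* = 32.
Strong duality: c^T x* = b^T y*. Confirmed.

32


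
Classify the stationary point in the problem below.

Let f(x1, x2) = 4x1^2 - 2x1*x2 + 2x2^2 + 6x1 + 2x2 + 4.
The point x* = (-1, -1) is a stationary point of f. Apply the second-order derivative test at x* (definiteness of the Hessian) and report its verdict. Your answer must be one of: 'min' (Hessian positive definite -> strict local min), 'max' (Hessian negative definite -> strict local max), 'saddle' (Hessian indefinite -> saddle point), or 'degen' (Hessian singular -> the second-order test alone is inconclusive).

Compute the Hessian H = grad^2 f:
  H = [[8, -2], [-2, 4]]
Verify stationarity: grad f(x*) = H x* + g = (0, 0).
Eigenvalues of H: 3.1716, 8.8284.
Both eigenvalues > 0, so H is positive definite -> x* is a strict local min.

min


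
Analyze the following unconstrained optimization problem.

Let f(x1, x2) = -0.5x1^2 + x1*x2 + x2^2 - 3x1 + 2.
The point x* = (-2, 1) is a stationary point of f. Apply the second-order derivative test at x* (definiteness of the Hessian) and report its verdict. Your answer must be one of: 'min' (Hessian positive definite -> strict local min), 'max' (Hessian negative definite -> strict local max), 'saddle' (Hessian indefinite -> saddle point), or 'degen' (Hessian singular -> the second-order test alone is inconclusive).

Compute the Hessian H = grad^2 f:
  H = [[-1, 1], [1, 2]]
Verify stationarity: grad f(x*) = H x* + g = (0, 0).
Eigenvalues of H: -1.3028, 2.3028.
Eigenvalues have mixed signs, so H is indefinite -> x* is a saddle point.

saddle


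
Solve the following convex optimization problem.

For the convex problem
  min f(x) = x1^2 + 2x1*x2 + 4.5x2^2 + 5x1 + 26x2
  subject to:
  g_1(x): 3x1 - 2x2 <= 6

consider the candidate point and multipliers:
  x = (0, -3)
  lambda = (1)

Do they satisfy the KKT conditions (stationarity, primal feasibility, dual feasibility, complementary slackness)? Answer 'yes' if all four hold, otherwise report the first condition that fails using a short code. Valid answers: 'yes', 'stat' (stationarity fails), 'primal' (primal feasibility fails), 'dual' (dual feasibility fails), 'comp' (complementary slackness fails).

Gradient of f: grad f(x) = Q x + c = (-1, -1)
Constraint values g_i(x) = a_i^T x - b_i:
  g_1((0, -3)) = 0
Stationarity residual: grad f(x) + sum_i lambda_i a_i = (2, -3)
  -> stationarity FAILS
Primal feasibility (all g_i <= 0): OK
Dual feasibility (all lambda_i >= 0): OK
Complementary slackness (lambda_i * g_i(x) = 0 for all i): OK

Verdict: the first failing condition is stationarity -> stat.

stat


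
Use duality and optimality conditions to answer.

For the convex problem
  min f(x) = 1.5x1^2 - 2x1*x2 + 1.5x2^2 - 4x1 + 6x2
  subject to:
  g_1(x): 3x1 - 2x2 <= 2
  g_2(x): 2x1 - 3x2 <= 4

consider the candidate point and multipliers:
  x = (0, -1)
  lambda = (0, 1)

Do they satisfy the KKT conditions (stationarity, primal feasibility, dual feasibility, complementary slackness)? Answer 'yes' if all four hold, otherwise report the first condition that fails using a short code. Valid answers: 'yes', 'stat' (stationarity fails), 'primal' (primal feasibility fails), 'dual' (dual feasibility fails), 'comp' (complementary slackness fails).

Gradient of f: grad f(x) = Q x + c = (-2, 3)
Constraint values g_i(x) = a_i^T x - b_i:
  g_1((0, -1)) = 0
  g_2((0, -1)) = -1
Stationarity residual: grad f(x) + sum_i lambda_i a_i = (0, 0)
  -> stationarity OK
Primal feasibility (all g_i <= 0): OK
Dual feasibility (all lambda_i >= 0): OK
Complementary slackness (lambda_i * g_i(x) = 0 for all i): FAILS

Verdict: the first failing condition is complementary_slackness -> comp.

comp


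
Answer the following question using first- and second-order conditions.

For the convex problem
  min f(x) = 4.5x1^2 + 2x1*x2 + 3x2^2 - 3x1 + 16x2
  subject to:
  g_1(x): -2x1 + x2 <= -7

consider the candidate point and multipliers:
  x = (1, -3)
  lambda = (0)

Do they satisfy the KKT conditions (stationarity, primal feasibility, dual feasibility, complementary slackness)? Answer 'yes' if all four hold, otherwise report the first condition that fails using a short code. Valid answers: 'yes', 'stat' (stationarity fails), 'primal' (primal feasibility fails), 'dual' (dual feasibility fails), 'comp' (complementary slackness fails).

Gradient of f: grad f(x) = Q x + c = (0, 0)
Constraint values g_i(x) = a_i^T x - b_i:
  g_1((1, -3)) = 2
Stationarity residual: grad f(x) + sum_i lambda_i a_i = (0, 0)
  -> stationarity OK
Primal feasibility (all g_i <= 0): FAILS
Dual feasibility (all lambda_i >= 0): OK
Complementary slackness (lambda_i * g_i(x) = 0 for all i): OK

Verdict: the first failing condition is primal_feasibility -> primal.

primal


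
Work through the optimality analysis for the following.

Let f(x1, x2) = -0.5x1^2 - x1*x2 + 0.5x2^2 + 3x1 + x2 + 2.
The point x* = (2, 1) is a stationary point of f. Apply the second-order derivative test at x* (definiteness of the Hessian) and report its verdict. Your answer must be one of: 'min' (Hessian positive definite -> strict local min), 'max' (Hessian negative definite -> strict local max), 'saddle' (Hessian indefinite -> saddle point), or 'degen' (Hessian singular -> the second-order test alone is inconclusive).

Compute the Hessian H = grad^2 f:
  H = [[-1, -1], [-1, 1]]
Verify stationarity: grad f(x*) = H x* + g = (0, 0).
Eigenvalues of H: -1.4142, 1.4142.
Eigenvalues have mixed signs, so H is indefinite -> x* is a saddle point.

saddle


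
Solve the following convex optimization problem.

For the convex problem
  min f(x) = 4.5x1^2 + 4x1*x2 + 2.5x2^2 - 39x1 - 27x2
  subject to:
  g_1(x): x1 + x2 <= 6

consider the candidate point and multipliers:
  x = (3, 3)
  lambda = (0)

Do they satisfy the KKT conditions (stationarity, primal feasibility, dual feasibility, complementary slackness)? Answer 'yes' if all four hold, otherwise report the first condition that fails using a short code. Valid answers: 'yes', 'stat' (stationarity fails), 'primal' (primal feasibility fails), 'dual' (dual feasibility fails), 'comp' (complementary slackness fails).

Gradient of f: grad f(x) = Q x + c = (0, 0)
Constraint values g_i(x) = a_i^T x - b_i:
  g_1((3, 3)) = 0
Stationarity residual: grad f(x) + sum_i lambda_i a_i = (0, 0)
  -> stationarity OK
Primal feasibility (all g_i <= 0): OK
Dual feasibility (all lambda_i >= 0): OK
Complementary slackness (lambda_i * g_i(x) = 0 for all i): OK

Verdict: yes, KKT holds.

yes


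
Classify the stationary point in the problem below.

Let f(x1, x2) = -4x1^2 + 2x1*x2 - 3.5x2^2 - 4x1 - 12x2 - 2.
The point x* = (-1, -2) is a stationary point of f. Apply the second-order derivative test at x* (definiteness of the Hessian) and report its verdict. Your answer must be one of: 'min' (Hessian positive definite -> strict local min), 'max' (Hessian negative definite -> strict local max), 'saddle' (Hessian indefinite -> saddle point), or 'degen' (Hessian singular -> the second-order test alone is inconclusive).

Compute the Hessian H = grad^2 f:
  H = [[-8, 2], [2, -7]]
Verify stationarity: grad f(x*) = H x* + g = (0, 0).
Eigenvalues of H: -9.5616, -5.4384.
Both eigenvalues < 0, so H is negative definite -> x* is a strict local max.

max


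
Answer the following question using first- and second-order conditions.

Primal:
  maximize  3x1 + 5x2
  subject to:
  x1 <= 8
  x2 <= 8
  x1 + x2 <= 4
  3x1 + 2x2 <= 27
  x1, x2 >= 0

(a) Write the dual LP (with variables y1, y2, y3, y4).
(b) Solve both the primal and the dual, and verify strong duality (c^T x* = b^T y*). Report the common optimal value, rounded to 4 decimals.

The standard primal-dual pair for 'max c^T x s.t. A x <= b, x >= 0' is:
  Dual:  min b^T y  s.t.  A^T y >= c,  y >= 0.

So the dual LP is:
  minimize  8y1 + 8y2 + 4y3 + 27y4
  subject to:
    y1 + y3 + 3y4 >= 3
    y2 + y3 + 2y4 >= 5
    y1, y2, y3, y4 >= 0

Solving the primal: x* = (0, 4).
  primal value c^T x* = 20.
Solving the dual: y* = (0, 0, 5, 0).
  dual value b^T y* = 20.
Strong duality: c^T x* = b^T y*. Confirmed.

20


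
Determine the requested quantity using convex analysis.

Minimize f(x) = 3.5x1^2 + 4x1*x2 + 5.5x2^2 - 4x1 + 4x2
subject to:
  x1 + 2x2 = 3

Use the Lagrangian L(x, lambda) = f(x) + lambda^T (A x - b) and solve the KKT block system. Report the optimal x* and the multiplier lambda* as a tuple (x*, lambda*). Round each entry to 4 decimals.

Form the Lagrangian:
  L(x, lambda) = (1/2) x^T Q x + c^T x + lambda^T (A x - b)
Stationarity (grad_x L = 0): Q x + c + A^T lambda = 0.
Primal feasibility: A x = b.

This gives the KKT block system:
  [ Q   A^T ] [ x     ]   [-c ]
  [ A    0  ] [ lambda ] = [ b ]

Solving the linear system:
  x*      = (1.4348, 0.7826)
  lambda* = (-9.1739)
  f(x*)   = 12.4565

x* = (1.4348, 0.7826), lambda* = (-9.1739)


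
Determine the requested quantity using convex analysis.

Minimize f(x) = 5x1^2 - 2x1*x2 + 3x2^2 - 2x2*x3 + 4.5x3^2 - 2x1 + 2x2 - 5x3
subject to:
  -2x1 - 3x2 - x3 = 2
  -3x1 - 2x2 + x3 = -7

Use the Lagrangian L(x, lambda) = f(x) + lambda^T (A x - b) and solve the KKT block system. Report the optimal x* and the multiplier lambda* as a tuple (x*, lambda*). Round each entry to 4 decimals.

Form the Lagrangian:
  L(x, lambda) = (1/2) x^T Q x + c^T x + lambda^T (A x - b)
Stationarity (grad_x L = 0): Q x + c + A^T lambda = 0.
Primal feasibility: A x = b.

This gives the KKT block system:
  [ Q   A^T ] [ x     ]   [-c ]
  [ A    0  ] [ lambda ] = [ b ]

Solving the linear system:
  x*      = (2.2424, -1.2424, -2.7576)
  lambda* = (-11.8182, 15.5152)
  f(x*)   = 69.5303

x* = (2.2424, -1.2424, -2.7576), lambda* = (-11.8182, 15.5152)


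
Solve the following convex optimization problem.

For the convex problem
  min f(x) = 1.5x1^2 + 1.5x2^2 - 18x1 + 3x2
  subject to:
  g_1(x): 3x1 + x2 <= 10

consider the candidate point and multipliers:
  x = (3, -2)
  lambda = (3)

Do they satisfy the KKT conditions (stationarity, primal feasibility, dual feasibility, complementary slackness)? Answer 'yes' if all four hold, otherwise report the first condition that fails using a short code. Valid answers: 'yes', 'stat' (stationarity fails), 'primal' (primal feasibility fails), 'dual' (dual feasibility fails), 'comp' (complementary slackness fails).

Gradient of f: grad f(x) = Q x + c = (-9, -3)
Constraint values g_i(x) = a_i^T x - b_i:
  g_1((3, -2)) = -3
Stationarity residual: grad f(x) + sum_i lambda_i a_i = (0, 0)
  -> stationarity OK
Primal feasibility (all g_i <= 0): OK
Dual feasibility (all lambda_i >= 0): OK
Complementary slackness (lambda_i * g_i(x) = 0 for all i): FAILS

Verdict: the first failing condition is complementary_slackness -> comp.

comp


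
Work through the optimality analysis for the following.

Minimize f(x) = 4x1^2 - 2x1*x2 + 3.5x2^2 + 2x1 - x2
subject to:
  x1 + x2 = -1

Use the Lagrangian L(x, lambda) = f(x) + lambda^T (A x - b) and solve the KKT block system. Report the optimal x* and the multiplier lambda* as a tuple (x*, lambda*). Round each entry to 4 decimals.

Form the Lagrangian:
  L(x, lambda) = (1/2) x^T Q x + c^T x + lambda^T (A x - b)
Stationarity (grad_x L = 0): Q x + c + A^T lambda = 0.
Primal feasibility: A x = b.

This gives the KKT block system:
  [ Q   A^T ] [ x     ]   [-c ]
  [ A    0  ] [ lambda ] = [ b ]

Solving the linear system:
  x*      = (-0.6316, -0.3684)
  lambda* = (2.3158)
  f(x*)   = 0.7105

x* = (-0.6316, -0.3684), lambda* = (2.3158)


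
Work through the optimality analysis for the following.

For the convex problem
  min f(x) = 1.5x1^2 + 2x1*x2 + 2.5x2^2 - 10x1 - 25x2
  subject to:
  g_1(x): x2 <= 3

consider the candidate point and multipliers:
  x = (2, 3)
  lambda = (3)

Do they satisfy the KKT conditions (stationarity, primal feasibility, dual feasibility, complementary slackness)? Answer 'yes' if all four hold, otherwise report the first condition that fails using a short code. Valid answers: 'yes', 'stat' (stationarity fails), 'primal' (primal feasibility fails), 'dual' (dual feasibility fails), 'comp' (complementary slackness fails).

Gradient of f: grad f(x) = Q x + c = (2, -6)
Constraint values g_i(x) = a_i^T x - b_i:
  g_1((2, 3)) = 0
Stationarity residual: grad f(x) + sum_i lambda_i a_i = (2, -3)
  -> stationarity FAILS
Primal feasibility (all g_i <= 0): OK
Dual feasibility (all lambda_i >= 0): OK
Complementary slackness (lambda_i * g_i(x) = 0 for all i): OK

Verdict: the first failing condition is stationarity -> stat.

stat


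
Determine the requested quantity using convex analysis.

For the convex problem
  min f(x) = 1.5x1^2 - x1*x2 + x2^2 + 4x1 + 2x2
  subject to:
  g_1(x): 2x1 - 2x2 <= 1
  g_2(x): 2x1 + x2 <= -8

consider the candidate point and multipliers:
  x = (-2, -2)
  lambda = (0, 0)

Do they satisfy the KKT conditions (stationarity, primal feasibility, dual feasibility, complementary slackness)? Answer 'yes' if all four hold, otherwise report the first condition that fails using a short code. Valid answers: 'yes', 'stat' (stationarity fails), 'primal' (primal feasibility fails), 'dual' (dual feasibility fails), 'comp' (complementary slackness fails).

Gradient of f: grad f(x) = Q x + c = (0, 0)
Constraint values g_i(x) = a_i^T x - b_i:
  g_1((-2, -2)) = -1
  g_2((-2, -2)) = 2
Stationarity residual: grad f(x) + sum_i lambda_i a_i = (0, 0)
  -> stationarity OK
Primal feasibility (all g_i <= 0): FAILS
Dual feasibility (all lambda_i >= 0): OK
Complementary slackness (lambda_i * g_i(x) = 0 for all i): OK

Verdict: the first failing condition is primal_feasibility -> primal.

primal


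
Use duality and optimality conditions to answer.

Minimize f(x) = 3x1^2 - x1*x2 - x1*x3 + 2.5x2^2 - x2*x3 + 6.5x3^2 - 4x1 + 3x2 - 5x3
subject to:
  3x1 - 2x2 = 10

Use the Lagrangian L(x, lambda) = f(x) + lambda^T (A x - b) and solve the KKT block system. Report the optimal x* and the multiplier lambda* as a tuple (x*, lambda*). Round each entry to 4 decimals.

Form the Lagrangian:
  L(x, lambda) = (1/2) x^T Q x + c^T x + lambda^T (A x - b)
Stationarity (grad_x L = 0): Q x + c + A^T lambda = 0.
Primal feasibility: A x = b.

This gives the KKT block system:
  [ Q   A^T ] [ x     ]   [-c ]
  [ A    0  ] [ lambda ] = [ b ]

Solving the linear system:
  x*      = (2.324, -1.514, 0.4469)
  lambda* = (-3.6704)
  f(x*)   = 10.3156

x* = (2.324, -1.514, 0.4469), lambda* = (-3.6704)


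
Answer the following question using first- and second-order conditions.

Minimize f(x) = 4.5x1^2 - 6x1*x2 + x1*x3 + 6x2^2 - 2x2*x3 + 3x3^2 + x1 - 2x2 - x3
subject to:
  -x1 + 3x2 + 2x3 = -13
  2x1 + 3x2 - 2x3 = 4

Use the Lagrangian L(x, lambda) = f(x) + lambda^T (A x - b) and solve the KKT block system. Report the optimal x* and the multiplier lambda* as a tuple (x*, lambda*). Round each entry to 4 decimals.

Form the Lagrangian:
  L(x, lambda) = (1/2) x^T Q x + c^T x + lambda^T (A x - b)
Stationarity (grad_x L = 0): Q x + c + A^T lambda = 0.
Primal feasibility: A x = b.

This gives the KKT block system:
  [ Q   A^T ] [ x     ]   [-c ]
  [ A    0  ] [ lambda ] = [ b ]

Solving the linear system:
  x*      = (0.596, -1.5993, -3.803)
  lambda* = (7.8662, -2.1455)
  f(x*)   = 59.2199

x* = (0.596, -1.5993, -3.803), lambda* = (7.8662, -2.1455)


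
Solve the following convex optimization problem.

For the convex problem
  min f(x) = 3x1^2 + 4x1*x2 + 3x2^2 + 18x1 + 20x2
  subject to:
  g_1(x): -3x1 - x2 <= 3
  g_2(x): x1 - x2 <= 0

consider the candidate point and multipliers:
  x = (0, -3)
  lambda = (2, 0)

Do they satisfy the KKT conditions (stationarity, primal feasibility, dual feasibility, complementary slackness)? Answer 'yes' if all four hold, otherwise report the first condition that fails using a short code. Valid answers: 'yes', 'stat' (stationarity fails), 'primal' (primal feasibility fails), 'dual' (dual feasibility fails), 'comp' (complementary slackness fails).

Gradient of f: grad f(x) = Q x + c = (6, 2)
Constraint values g_i(x) = a_i^T x - b_i:
  g_1((0, -3)) = 0
  g_2((0, -3)) = 3
Stationarity residual: grad f(x) + sum_i lambda_i a_i = (0, 0)
  -> stationarity OK
Primal feasibility (all g_i <= 0): FAILS
Dual feasibility (all lambda_i >= 0): OK
Complementary slackness (lambda_i * g_i(x) = 0 for all i): OK

Verdict: the first failing condition is primal_feasibility -> primal.

primal


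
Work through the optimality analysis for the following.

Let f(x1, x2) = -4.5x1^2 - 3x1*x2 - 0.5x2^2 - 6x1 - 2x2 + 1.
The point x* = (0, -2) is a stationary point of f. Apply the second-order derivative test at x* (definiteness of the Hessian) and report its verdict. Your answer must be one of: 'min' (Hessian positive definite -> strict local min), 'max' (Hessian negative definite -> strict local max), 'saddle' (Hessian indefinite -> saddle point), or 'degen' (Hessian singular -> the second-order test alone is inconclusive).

Compute the Hessian H = grad^2 f:
  H = [[-9, -3], [-3, -1]]
Verify stationarity: grad f(x*) = H x* + g = (0, 0).
Eigenvalues of H: -10, 0.
H has a zero eigenvalue (singular; negative semidefinite but not definite), so H is neither positive definite, negative definite, nor indefinite. The second-order test alone is inconclusive -> degen.
(Indeed, f is constant along the null direction of H through x*, so x* is not a strict local extremum.)

degen


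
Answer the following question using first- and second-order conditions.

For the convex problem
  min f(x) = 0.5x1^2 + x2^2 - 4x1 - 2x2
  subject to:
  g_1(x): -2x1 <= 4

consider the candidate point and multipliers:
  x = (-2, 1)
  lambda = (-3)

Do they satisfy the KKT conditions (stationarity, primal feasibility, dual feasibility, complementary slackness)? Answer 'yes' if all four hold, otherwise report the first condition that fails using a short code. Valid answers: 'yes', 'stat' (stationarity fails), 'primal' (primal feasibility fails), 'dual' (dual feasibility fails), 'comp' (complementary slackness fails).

Gradient of f: grad f(x) = Q x + c = (-6, 0)
Constraint values g_i(x) = a_i^T x - b_i:
  g_1((-2, 1)) = 0
Stationarity residual: grad f(x) + sum_i lambda_i a_i = (0, 0)
  -> stationarity OK
Primal feasibility (all g_i <= 0): OK
Dual feasibility (all lambda_i >= 0): FAILS
Complementary slackness (lambda_i * g_i(x) = 0 for all i): OK

Verdict: the first failing condition is dual_feasibility -> dual.

dual


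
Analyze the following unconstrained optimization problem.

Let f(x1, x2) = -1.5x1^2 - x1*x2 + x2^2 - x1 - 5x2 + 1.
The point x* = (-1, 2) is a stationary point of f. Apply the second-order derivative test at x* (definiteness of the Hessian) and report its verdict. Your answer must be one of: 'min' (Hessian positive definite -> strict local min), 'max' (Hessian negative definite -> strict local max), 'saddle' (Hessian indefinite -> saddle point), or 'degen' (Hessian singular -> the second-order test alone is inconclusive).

Compute the Hessian H = grad^2 f:
  H = [[-3, -1], [-1, 2]]
Verify stationarity: grad f(x*) = H x* + g = (0, 0).
Eigenvalues of H: -3.1926, 2.1926.
Eigenvalues have mixed signs, so H is indefinite -> x* is a saddle point.

saddle


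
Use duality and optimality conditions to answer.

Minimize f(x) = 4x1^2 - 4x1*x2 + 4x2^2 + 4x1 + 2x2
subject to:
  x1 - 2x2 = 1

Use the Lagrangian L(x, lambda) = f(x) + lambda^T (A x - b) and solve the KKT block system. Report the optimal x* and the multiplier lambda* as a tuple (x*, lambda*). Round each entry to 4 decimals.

Form the Lagrangian:
  L(x, lambda) = (1/2) x^T Q x + c^T x + lambda^T (A x - b)
Stationarity (grad_x L = 0): Q x + c + A^T lambda = 0.
Primal feasibility: A x = b.

This gives the KKT block system:
  [ Q   A^T ] [ x     ]   [-c ]
  [ A    0  ] [ lambda ] = [ b ]

Solving the linear system:
  x*      = (-0.8333, -0.9167)
  lambda* = (-1)
  f(x*)   = -2.0833

x* = (-0.8333, -0.9167), lambda* = (-1)


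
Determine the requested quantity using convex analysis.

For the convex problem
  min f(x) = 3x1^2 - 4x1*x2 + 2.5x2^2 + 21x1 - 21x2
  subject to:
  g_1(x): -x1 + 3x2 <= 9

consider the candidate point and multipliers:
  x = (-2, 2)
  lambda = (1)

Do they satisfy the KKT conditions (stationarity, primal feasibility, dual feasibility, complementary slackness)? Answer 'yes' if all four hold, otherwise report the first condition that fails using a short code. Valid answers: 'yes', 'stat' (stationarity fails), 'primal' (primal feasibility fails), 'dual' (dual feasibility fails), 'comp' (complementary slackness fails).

Gradient of f: grad f(x) = Q x + c = (1, -3)
Constraint values g_i(x) = a_i^T x - b_i:
  g_1((-2, 2)) = -1
Stationarity residual: grad f(x) + sum_i lambda_i a_i = (0, 0)
  -> stationarity OK
Primal feasibility (all g_i <= 0): OK
Dual feasibility (all lambda_i >= 0): OK
Complementary slackness (lambda_i * g_i(x) = 0 for all i): FAILS

Verdict: the first failing condition is complementary_slackness -> comp.

comp
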